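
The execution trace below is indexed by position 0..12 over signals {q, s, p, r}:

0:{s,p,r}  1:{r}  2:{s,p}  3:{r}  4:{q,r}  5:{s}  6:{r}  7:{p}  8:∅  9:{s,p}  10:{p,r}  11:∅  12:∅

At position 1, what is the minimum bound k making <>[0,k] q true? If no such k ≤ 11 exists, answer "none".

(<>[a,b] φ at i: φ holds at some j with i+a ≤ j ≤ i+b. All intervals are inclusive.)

3

Scan j = 1,2,… for q:
  j=1: fails
  j=2: fails
  j=3: fails
  j=4: holds
First hit at j=4, so smallest k = 4-1 = 3.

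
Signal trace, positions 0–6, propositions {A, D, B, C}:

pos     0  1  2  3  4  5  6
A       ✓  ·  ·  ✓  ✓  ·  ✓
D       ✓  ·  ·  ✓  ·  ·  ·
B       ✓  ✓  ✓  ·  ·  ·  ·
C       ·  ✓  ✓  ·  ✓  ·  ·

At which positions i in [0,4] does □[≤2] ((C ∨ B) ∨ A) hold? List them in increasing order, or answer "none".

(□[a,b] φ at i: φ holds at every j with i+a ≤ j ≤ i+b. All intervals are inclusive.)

Evaluate at each i in [0,4]:
  i=0: ✓ (all of [0,2])
  i=1: ✓ (all of [1,3])
  i=2: ✓ (all of [2,4])
  i=3: ✗ (fails at j=5)
  i=4: ✗ (fails at j=5)

0, 1, 2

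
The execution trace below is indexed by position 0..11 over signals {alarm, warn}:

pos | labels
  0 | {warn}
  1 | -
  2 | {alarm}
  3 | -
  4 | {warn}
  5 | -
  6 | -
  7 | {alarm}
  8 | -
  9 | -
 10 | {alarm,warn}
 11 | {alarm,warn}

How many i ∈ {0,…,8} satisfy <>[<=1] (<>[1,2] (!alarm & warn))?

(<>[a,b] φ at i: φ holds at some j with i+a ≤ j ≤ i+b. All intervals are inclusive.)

3

Evaluate at each i in [0,8]:
  i=0: ✗ (none in [0,1])
  i=1: ✓ (witness j=2)
  i=2: ✓ (witness j=2)
  i=3: ✓ (witness j=3)
  i=4: ✗ (none in [4,5])
  i=5: ✗ (none in [5,6])
  i=6: ✗ (none in [6,7])
  i=7: ✗ (none in [7,8])
  i=8: ✗ (none in [8,9])
Positions where it holds: {1, 2, 3} → 3.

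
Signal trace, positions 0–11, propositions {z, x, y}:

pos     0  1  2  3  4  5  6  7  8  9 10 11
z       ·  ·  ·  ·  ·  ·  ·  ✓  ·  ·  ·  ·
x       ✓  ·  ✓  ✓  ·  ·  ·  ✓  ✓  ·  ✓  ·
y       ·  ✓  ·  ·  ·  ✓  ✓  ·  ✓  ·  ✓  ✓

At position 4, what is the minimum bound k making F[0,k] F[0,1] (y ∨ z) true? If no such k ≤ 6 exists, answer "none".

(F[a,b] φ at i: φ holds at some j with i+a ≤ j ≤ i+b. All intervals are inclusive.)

Scan j = 4,5,… for F[0,1] (y ∨ z):
  j=4: holds
First hit at j=4, so smallest k = 4-4 = 0.

0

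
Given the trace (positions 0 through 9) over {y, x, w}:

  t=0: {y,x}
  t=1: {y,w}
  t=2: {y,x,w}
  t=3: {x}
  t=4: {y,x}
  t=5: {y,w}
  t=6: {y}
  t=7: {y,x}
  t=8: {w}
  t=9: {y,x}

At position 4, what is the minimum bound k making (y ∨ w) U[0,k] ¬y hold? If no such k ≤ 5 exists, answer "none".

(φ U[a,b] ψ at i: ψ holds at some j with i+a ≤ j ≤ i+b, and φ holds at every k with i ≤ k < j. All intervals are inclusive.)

4

Need earliest j ≥ 4 with ¬y, and (y ∨ w) at every k in [4,j-1].
  j=4: rhs fails.
  j=5: rhs fails.
  j=6: rhs fails.
  j=7: rhs fails.
  j=8: rhs holds; lhs holds on [4,7]. k = 4.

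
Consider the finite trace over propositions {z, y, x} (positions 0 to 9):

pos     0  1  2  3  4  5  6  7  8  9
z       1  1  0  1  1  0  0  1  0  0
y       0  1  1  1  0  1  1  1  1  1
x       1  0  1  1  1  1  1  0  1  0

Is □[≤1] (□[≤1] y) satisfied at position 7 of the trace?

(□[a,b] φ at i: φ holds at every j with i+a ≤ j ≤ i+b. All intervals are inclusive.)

Check □[≤1] y at every j in [7,8]:
  j=7: holds on [7,8]
  j=8: holds on [8,9]
All positions satisfy it → formula holds.

Yes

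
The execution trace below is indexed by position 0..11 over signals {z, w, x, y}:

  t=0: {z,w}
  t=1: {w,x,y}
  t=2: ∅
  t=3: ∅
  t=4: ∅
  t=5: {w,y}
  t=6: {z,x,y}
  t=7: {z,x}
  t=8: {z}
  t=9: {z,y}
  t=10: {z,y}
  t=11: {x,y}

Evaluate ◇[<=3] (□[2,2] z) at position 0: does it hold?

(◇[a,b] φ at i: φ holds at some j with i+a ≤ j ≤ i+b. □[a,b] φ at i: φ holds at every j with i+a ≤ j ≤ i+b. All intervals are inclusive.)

No

Check □[2,2] z at each j in [0,3]:
  j=0: fails at 2
  j=1: fails at 3
  j=2: fails at 4
  j=3: fails at 5
No position in the window satisfies it → formula fails.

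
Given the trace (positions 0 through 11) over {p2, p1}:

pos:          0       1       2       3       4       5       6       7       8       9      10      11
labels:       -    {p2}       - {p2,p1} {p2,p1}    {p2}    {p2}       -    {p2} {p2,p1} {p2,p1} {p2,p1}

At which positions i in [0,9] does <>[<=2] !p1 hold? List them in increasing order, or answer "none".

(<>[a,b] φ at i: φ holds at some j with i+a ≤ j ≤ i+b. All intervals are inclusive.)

Evaluate at each i in [0,9]:
  i=0: ✓ (witness j=0)
  i=1: ✓ (witness j=1)
  i=2: ✓ (witness j=2)
  i=3: ✓ (witness j=5)
  i=4: ✓ (witness j=5)
  i=5: ✓ (witness j=5)
  i=6: ✓ (witness j=6)
  i=7: ✓ (witness j=7)
  i=8: ✓ (witness j=8)
  i=9: ✗ (none in [9,11])

0, 1, 2, 3, 4, 5, 6, 7, 8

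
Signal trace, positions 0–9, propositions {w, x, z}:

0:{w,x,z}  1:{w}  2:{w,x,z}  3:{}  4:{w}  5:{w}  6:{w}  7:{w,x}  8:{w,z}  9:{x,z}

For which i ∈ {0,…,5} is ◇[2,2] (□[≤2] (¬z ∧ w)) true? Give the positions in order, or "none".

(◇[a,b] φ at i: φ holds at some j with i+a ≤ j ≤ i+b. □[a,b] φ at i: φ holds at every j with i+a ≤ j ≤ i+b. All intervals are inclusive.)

2, 3

Evaluate at each i in [0,5]:
  i=0: ✗ (none in [2,2])
  i=1: ✗ (none in [3,3])
  i=2: ✓ (witness j=4)
  i=3: ✓ (witness j=5)
  i=4: ✗ (none in [6,6])
  i=5: ✗ (none in [7,7])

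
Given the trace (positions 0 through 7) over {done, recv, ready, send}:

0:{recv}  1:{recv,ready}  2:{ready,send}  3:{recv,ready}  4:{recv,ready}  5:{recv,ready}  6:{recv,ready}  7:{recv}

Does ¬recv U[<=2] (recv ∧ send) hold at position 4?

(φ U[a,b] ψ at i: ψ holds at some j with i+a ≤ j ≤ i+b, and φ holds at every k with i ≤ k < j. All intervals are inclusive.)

False

Need some j in [4,6] with (recv ∧ send), and ¬recv at every k in [4,j-1].
  j=4: (recv ∧ send) false.
  j=5: (recv ∧ send) false.
  j=6: (recv ∧ send) false.
No j in the window works → until fails.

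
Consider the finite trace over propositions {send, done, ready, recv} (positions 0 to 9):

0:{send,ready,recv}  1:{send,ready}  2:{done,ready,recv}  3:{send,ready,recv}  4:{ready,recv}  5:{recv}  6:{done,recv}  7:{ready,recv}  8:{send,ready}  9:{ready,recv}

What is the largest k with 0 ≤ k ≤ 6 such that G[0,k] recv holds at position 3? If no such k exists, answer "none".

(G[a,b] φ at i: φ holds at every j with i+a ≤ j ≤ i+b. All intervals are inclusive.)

4

recv must hold from j=3 onward; find where it first fails.
  j=3: holds
  j=4: holds
  j=5: holds
  j=6: holds
  j=7: holds
  j=8: fails
Holds on [3,7], so largest k = 4.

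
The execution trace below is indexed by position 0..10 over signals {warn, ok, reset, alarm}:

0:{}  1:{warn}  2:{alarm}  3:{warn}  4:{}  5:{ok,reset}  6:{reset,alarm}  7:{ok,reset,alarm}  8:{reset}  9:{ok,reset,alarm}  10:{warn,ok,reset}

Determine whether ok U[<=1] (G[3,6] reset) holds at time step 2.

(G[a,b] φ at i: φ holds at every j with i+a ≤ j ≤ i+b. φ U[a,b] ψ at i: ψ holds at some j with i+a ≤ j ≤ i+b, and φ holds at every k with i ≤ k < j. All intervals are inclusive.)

Holds

Need some j in [2,3] with G[3,6] reset, and ok at every k in [2,j-1].
  j=2: G[3,6] reset holds; no prefix to check → satisfied.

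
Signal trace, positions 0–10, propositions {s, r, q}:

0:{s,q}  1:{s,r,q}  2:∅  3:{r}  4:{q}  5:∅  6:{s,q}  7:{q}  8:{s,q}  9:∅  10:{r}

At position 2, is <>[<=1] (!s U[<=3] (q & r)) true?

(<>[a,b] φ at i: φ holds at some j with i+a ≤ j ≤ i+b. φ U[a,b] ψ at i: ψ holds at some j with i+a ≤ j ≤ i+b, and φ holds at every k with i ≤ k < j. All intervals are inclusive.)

Check (!s U[<=3] (q & r)) at each j in [2,3]:
  j=2: fails
  j=3: fails
No position in the window satisfies it → formula fails.

No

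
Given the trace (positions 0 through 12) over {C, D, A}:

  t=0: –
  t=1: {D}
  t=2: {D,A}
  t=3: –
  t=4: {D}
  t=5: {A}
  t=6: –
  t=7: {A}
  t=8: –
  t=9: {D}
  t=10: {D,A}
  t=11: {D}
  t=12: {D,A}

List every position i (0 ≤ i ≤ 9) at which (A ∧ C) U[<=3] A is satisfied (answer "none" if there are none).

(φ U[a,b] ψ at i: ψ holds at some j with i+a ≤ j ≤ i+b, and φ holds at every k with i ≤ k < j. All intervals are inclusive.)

Evaluate at each i in [0,9]:
  i=0: ✗ (lhs fails at k=0 before rhs at j=2)
  i=1: ✗ (lhs fails at k=1 before rhs at j=2)
  i=2: ✓ (rhs at j=2)
  i=3: ✗ (lhs fails at k=3 before rhs at j=5)
  i=4: ✗ (lhs fails at k=4 before rhs at j=5)
  i=5: ✓ (rhs at j=5)
  i=6: ✗ (lhs fails at k=6 before rhs at j=7)
  i=7: ✓ (rhs at j=7)
  i=8: ✗ (lhs fails at k=8 before rhs at j=10)
  i=9: ✗ (lhs fails at k=9 before rhs at j=10)

2, 5, 7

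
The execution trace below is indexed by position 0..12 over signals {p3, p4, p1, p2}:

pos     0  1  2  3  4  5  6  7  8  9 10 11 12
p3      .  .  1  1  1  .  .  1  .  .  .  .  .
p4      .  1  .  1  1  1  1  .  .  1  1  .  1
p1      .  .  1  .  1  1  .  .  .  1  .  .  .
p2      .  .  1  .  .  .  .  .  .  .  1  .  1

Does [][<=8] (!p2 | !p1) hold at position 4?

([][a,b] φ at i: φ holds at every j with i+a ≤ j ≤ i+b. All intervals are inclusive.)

Yes

Check (!p2 | !p1) at every j in [4,12]:
  j=4: true
  j=5: true
  j=6: true
  j=7: true
  j=8: true
  j=9: true
  j=10: true
  j=11: true
  j=12: true
All positions satisfy it → formula holds.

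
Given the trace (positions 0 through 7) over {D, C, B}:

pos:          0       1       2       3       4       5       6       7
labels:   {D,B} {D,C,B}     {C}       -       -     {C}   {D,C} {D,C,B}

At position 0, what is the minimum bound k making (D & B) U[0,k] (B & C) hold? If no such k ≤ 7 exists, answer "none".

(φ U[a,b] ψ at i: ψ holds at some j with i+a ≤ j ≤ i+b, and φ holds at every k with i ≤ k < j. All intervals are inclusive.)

Need earliest j ≥ 0 with (B & C), and (D & B) at every k in [0,j-1].
  j=0: rhs fails.
  j=1: rhs holds; lhs holds on [0,0]. k = 1.

1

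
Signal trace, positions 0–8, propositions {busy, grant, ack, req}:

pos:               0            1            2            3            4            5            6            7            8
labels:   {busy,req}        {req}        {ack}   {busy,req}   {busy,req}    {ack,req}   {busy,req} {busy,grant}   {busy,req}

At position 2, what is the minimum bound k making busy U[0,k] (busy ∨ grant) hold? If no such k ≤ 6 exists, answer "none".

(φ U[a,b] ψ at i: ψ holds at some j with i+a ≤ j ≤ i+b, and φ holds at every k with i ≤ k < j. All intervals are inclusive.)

none

Need earliest j ≥ 2 with (busy ∨ grant), and busy at every k in [2,j-1].
  j=2: rhs fails.
  j=3: rhs holds but lhs fails at k=2.
  j=4: rhs holds but lhs fails at k=2.
  j=5: rhs fails.
  j=6: rhs holds but lhs fails at k=2.
  j=7: rhs holds but lhs fails at k=2.
  j=8: rhs holds but lhs fails at k=2.
No witness within the range → none.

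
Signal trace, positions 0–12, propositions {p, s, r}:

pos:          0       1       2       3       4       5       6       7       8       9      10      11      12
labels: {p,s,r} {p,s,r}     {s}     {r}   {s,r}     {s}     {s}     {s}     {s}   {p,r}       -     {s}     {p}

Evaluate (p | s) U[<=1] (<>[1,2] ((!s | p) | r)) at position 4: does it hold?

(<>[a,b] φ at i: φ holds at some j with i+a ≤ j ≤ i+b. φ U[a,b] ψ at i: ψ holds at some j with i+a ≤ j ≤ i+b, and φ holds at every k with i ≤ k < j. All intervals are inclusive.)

Need some j in [4,5] with <>[1,2] ((!s | p) | r), and (p | s) at every k in [4,j-1].
  j=4: <>[1,2] ((!s | p) | r) — fails (none in [5,6]).
  j=5: <>[1,2] ((!s | p) | r) — fails (none in [6,7]).
No j in the window works → until fails.

False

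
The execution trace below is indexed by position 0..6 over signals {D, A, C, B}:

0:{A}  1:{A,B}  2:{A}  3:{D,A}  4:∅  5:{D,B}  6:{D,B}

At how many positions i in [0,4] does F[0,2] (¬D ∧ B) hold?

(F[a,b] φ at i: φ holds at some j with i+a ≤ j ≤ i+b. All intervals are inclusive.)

Evaluate at each i in [0,4]:
  i=0: ✓ (witness j=1)
  i=1: ✓ (witness j=1)
  i=2: ✗ (none in [2,4])
  i=3: ✗ (none in [3,5])
  i=4: ✗ (none in [4,6])
Positions where it holds: {0, 1} → 2.

2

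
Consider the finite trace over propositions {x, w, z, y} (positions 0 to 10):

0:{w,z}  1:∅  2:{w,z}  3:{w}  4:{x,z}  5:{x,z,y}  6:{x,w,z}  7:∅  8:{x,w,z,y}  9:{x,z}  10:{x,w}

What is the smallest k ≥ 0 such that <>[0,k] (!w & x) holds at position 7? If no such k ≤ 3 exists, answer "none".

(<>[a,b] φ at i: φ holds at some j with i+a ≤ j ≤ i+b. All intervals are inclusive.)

2

Scan j = 7,8,… for (!w & x):
  j=7: fails
  j=8: fails
  j=9: holds
First hit at j=9, so smallest k = 9-7 = 2.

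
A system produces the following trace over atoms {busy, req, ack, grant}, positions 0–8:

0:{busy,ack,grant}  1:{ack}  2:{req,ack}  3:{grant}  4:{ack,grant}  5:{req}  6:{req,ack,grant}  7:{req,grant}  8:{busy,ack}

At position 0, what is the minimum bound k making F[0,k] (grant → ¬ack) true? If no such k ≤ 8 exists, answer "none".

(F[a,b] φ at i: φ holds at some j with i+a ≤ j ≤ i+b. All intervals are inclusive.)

Scan j = 0,1,… for (grant → ¬ack):
  j=0: fails
  j=1: holds
First hit at j=1, so smallest k = 1-0 = 1.

1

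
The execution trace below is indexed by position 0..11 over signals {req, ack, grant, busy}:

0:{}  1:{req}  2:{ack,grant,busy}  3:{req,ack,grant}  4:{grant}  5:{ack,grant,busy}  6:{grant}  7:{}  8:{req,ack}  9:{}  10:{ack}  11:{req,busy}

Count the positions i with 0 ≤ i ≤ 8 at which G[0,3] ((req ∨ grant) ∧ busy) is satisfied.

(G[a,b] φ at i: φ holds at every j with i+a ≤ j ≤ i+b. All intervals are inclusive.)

0

Evaluate at each i in [0,8]:
  i=0: ✗ (fails at j=0)
  i=1: ✗ (fails at j=1)
  i=2: ✗ (fails at j=3)
  i=3: ✗ (fails at j=3)
  i=4: ✗ (fails at j=4)
  i=5: ✗ (fails at j=6)
  i=6: ✗ (fails at j=6)
  i=7: ✗ (fails at j=7)
  i=8: ✗ (fails at j=8)
Positions where it holds: {} → 0.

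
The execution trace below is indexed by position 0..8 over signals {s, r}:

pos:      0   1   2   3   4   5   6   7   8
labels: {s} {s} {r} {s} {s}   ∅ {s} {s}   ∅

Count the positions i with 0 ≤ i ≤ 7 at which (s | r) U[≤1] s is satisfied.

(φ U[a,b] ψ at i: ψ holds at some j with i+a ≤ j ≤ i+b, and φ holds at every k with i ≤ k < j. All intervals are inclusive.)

7

Evaluate at each i in [0,7]:
  i=0: ✓ (rhs at j=0)
  i=1: ✓ (rhs at j=1)
  i=2: ✓ (rhs at j=3; lhs holds on [2,2])
  i=3: ✓ (rhs at j=3)
  i=4: ✓ (rhs at j=4)
  i=5: ✗ (lhs fails at k=5 before rhs at j=6)
  i=6: ✓ (rhs at j=6)
  i=7: ✓ (rhs at j=7)
Positions where it holds: {0, 1, 2, 3, 4, 6, 7} → 7.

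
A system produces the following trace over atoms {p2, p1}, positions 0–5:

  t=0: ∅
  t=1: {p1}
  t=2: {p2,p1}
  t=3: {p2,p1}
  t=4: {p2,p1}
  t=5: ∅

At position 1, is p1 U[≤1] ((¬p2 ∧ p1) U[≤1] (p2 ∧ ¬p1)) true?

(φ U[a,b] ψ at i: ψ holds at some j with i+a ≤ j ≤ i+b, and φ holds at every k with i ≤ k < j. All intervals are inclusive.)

Does not hold

Need some j in [1,2] with ((¬p2 ∧ p1) U[≤1] (p2 ∧ ¬p1)), and p1 at every k in [1,j-1].
  j=1: ((¬p2 ∧ p1) U[≤1] (p2 ∧ ¬p1)) — fails.
  j=2: ((¬p2 ∧ p1) U[≤1] (p2 ∧ ¬p1)) — fails.
No j in the window works → until fails.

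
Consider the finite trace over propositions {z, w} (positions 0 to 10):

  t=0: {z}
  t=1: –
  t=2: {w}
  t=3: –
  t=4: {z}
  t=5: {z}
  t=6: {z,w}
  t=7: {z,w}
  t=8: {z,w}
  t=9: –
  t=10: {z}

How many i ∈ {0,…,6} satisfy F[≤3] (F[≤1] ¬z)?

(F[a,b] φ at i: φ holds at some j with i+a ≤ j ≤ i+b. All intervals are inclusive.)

Evaluate at each i in [0,6]:
  i=0: ✓ (witness j=0)
  i=1: ✓ (witness j=1)
  i=2: ✓ (witness j=2)
  i=3: ✓ (witness j=3)
  i=4: ✗ (none in [4,7])
  i=5: ✓ (witness j=8)
  i=6: ✓ (witness j=8)
Positions where it holds: {0, 1, 2, 3, 5, 6} → 6.

6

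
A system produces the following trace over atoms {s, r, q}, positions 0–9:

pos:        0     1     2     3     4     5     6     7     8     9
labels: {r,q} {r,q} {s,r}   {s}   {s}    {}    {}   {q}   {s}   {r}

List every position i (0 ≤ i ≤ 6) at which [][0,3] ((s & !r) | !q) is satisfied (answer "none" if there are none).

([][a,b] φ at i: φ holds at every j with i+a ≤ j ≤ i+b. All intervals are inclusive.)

Evaluate at each i in [0,6]:
  i=0: ✗ (fails at j=0)
  i=1: ✗ (fails at j=1)
  i=2: ✓ (all of [2,5])
  i=3: ✓ (all of [3,6])
  i=4: ✗ (fails at j=7)
  i=5: ✗ (fails at j=7)
  i=6: ✗ (fails at j=7)

2, 3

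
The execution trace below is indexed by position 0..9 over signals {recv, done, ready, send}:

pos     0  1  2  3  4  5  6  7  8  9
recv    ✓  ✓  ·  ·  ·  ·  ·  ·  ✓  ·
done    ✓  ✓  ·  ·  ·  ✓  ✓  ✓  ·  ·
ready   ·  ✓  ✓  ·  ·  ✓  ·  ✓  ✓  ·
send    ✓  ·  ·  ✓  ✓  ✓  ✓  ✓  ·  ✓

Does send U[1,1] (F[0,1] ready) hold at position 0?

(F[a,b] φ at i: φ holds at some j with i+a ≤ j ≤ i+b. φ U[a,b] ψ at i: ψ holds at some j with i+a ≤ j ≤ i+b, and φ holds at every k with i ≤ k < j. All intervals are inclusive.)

Need some j in [1,1] with F[0,1] ready, and send at every k in [0,j-1].
  j=1: F[0,1] ready holds; send holds at every k in [0,0] → satisfied.

Yes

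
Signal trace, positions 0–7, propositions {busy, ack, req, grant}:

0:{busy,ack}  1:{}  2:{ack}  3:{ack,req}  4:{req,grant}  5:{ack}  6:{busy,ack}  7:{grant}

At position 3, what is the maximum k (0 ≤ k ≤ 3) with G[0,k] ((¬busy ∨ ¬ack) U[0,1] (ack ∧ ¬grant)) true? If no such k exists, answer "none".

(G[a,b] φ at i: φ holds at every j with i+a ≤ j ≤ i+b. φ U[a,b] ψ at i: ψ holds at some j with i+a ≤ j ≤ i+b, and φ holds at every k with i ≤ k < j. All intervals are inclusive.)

((¬busy ∨ ¬ack) U[0,1] (ack ∧ ¬grant)) must hold from j=3 onward; find where it first fails.
  j=3: holds
  j=4: holds
  j=5: holds
  j=6: holds
Holds through j=6; largest k = 3.

3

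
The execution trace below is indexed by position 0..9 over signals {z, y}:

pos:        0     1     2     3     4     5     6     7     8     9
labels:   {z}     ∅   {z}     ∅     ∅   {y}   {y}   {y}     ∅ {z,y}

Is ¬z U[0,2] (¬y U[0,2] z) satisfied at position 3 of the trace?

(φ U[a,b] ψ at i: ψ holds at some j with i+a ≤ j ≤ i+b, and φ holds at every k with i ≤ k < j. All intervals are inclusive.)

Need some j in [3,5] with (¬y U[0,2] z), and ¬z at every k in [3,j-1].
  j=3: (¬y U[0,2] z) — fails.
  j=4: (¬y U[0,2] z) — fails.
  j=5: (¬y U[0,2] z) — fails.
No j in the window works → until fails.

No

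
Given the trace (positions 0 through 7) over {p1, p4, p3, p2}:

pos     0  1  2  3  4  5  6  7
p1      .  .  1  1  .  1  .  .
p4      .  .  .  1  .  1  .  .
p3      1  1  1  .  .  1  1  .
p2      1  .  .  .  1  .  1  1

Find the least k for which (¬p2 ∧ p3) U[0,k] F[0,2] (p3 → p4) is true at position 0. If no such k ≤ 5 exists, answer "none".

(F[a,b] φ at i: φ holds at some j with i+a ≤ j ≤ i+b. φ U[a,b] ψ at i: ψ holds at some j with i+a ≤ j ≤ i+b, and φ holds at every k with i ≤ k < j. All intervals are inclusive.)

none

Need earliest j ≥ 0 with F[0,2] (p3 → p4), and (¬p2 ∧ p3) at every k in [0,j-1].
  j=0: rhs fails.
  j=1: rhs holds but lhs fails at k=0.
  j=2: rhs holds but lhs fails at k=0.
  j=3: rhs holds but lhs fails at k=0.
  j=4: rhs holds but lhs fails at k=0.
  j=5: rhs holds but lhs fails at k=0.
No witness within the range → none.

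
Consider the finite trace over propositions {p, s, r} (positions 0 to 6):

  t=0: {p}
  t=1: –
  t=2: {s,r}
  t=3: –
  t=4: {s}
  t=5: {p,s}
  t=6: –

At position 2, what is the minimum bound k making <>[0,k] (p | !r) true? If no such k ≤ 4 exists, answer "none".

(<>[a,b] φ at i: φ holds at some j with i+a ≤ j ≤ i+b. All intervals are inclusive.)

1

Scan j = 2,3,… for (p | !r):
  j=2: fails
  j=3: holds
First hit at j=3, so smallest k = 3-2 = 1.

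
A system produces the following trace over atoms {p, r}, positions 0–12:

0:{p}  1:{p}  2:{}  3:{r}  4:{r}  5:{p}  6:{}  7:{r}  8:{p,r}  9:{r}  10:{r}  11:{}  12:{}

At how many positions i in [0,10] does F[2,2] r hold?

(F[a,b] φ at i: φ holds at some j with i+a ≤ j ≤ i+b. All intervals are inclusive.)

6

Evaluate at each i in [0,10]:
  i=0: ✗ (none in [2,2])
  i=1: ✓ (witness j=3)
  i=2: ✓ (witness j=4)
  i=3: ✗ (none in [5,5])
  i=4: ✗ (none in [6,6])
  i=5: ✓ (witness j=7)
  i=6: ✓ (witness j=8)
  i=7: ✓ (witness j=9)
  i=8: ✓ (witness j=10)
  i=9: ✗ (none in [11,11])
  i=10: ✗ (none in [12,12])
Positions where it holds: {1, 2, 5, 6, 7, 8} → 6.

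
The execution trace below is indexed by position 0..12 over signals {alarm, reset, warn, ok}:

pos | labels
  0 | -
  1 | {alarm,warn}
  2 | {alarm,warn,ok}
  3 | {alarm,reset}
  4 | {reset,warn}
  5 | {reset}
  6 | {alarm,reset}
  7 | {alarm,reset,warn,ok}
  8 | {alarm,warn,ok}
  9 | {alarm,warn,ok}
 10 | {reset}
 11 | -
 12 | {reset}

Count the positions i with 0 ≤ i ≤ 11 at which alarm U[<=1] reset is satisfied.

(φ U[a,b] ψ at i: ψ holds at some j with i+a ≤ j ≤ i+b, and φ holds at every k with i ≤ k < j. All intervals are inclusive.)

8

Evaluate at each i in [0,11]:
  i=0: ✗ (no rhs in [0,1])
  i=1: ✗ (no rhs in [1,2])
  i=2: ✓ (rhs at j=3; lhs holds on [2,2])
  i=3: ✓ (rhs at j=3)
  i=4: ✓ (rhs at j=4)
  i=5: ✓ (rhs at j=5)
  i=6: ✓ (rhs at j=6)
  i=7: ✓ (rhs at j=7)
  i=8: ✗ (no rhs in [8,9])
  i=9: ✓ (rhs at j=10; lhs holds on [9,9])
  i=10: ✓ (rhs at j=10)
  i=11: ✗ (lhs fails at k=11 before rhs at j=12)
Positions where it holds: {2, 3, 4, 5, 6, 7, 9, 10} → 8.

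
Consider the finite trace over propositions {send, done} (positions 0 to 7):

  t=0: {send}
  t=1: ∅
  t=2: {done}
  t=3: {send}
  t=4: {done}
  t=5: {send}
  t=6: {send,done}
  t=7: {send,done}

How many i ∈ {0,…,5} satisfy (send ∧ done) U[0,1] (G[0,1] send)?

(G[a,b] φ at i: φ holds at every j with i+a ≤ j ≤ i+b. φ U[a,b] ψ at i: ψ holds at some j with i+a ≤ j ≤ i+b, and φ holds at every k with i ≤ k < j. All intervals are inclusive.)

Evaluate at each i in [0,5]:
  i=0: ✗ (no rhs in [0,1])
  i=1: ✗ (no rhs in [1,2])
  i=2: ✗ (no rhs in [2,3])
  i=3: ✗ (no rhs in [3,4])
  i=4: ✗ (lhs fails at k=4 before rhs at j=5)
  i=5: ✓ (rhs at j=5)
Positions where it holds: {5} → 1.

1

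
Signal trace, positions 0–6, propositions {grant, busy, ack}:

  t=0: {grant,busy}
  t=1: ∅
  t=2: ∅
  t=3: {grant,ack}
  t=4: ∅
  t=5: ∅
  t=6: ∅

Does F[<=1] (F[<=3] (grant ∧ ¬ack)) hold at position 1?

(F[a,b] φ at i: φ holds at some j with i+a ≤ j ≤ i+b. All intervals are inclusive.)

False

Check F[<=3] (grant ∧ ¬ack) at each j in [1,2]:
  j=1: fails (none in [1,4])
  j=2: fails (none in [2,5])
No position in the window satisfies it → formula fails.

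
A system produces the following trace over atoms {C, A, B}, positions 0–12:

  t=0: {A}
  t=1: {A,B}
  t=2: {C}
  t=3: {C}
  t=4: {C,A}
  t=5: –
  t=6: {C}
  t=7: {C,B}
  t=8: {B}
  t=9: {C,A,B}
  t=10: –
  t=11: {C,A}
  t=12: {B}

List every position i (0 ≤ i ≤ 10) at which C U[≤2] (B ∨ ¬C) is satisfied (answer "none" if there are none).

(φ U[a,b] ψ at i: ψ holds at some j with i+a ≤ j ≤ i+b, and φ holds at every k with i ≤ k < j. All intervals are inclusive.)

Evaluate at each i in [0,10]:
  i=0: ✓ (rhs at j=0)
  i=1: ✓ (rhs at j=1)
  i=2: ✗ (no rhs in [2,4])
  i=3: ✓ (rhs at j=5; lhs holds on [3,4])
  i=4: ✓ (rhs at j=5; lhs holds on [4,4])
  i=5: ✓ (rhs at j=5)
  i=6: ✓ (rhs at j=7; lhs holds on [6,6])
  i=7: ✓ (rhs at j=7)
  i=8: ✓ (rhs at j=8)
  i=9: ✓ (rhs at j=9)
  i=10: ✓ (rhs at j=10)

0, 1, 3, 4, 5, 6, 7, 8, 9, 10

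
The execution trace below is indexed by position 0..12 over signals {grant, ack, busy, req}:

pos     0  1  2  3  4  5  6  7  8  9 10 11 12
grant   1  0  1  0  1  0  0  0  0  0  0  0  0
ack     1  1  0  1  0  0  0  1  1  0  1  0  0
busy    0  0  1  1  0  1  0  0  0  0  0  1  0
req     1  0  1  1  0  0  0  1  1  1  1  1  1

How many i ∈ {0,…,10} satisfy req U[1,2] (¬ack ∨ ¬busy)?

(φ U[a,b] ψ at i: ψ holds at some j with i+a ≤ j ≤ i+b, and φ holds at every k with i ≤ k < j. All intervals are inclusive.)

Evaluate at each i in [0,10]:
  i=0: ✓ (rhs at j=1; lhs holds on [0,0])
  i=1: ✗ (lhs fails at k=1 before rhs at j=2)
  i=2: ✓ (rhs at j=4; lhs holds on [2,3])
  i=3: ✓ (rhs at j=4; lhs holds on [3,3])
  i=4: ✗ (lhs fails at k=4 before rhs at j=5)
  i=5: ✗ (lhs fails at k=5 before rhs at j=6)
  i=6: ✗ (lhs fails at k=6 before rhs at j=7)
  i=7: ✓ (rhs at j=8; lhs holds on [7,7])
  i=8: ✓ (rhs at j=9; lhs holds on [8,8])
  i=9: ✓ (rhs at j=10; lhs holds on [9,9])
  i=10: ✓ (rhs at j=11; lhs holds on [10,10])
Positions where it holds: {0, 2, 3, 7, 8, 9, 10} → 7.

7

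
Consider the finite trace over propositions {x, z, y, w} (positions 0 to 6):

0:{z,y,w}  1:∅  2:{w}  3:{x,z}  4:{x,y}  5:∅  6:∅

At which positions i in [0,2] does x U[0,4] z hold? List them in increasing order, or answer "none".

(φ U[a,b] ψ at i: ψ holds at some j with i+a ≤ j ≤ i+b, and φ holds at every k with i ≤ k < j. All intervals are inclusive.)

0

Evaluate at each i in [0,2]:
  i=0: ✓ (rhs at j=0)
  i=1: ✗ (lhs fails at k=1 before rhs at j=3)
  i=2: ✗ (lhs fails at k=2 before rhs at j=3)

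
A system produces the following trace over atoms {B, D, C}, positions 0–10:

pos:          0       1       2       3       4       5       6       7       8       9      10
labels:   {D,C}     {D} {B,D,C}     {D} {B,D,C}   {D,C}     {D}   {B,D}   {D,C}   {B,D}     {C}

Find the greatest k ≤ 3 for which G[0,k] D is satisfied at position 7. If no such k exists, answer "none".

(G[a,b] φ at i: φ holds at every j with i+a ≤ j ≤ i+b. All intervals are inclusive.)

2

D must hold from j=7 onward; find where it first fails.
  j=7: holds
  j=8: holds
  j=9: holds
  j=10: fails
Holds on [7,9], so largest k = 2.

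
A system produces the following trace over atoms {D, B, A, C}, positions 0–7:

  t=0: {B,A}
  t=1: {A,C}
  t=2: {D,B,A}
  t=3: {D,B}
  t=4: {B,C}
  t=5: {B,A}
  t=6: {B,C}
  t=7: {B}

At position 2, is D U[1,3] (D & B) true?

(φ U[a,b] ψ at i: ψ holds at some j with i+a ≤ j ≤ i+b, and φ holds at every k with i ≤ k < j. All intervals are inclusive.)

Need some j in [3,5] with (D & B), and D at every k in [2,j-1].
  j=3: (D & B) holds; D holds at every k in [2,2] → satisfied.

Holds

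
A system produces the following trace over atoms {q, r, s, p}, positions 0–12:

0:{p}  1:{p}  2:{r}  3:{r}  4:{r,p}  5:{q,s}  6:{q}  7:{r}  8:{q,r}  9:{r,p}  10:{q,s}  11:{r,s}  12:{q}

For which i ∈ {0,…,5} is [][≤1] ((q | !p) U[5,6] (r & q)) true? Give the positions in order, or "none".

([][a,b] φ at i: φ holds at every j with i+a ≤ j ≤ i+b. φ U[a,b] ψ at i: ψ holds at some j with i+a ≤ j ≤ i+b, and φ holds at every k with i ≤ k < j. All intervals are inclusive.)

none

Evaluate at each i in [0,5]:
  i=0: ✗ (fails at j=0)
  i=1: ✗ (fails at j=1)
  i=2: ✗ (fails at j=2)
  i=3: ✗ (fails at j=3)
  i=4: ✗ (fails at j=4)
  i=5: ✗ (fails at j=5)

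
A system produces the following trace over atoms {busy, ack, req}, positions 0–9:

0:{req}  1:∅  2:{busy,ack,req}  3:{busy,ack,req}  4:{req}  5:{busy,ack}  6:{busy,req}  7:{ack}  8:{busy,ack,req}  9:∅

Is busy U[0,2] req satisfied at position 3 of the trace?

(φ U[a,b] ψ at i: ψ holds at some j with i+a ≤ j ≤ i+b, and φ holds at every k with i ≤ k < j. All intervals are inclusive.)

Yes

Need some j in [3,5] with req, and busy at every k in [3,j-1].
  j=3: req holds; no prefix to check → satisfied.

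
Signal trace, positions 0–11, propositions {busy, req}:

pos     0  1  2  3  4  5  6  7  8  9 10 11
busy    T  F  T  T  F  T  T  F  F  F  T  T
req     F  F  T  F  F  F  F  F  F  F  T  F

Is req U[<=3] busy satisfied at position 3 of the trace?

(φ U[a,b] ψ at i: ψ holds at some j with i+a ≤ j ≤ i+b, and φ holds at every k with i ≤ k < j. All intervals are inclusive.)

Holds

Need some j in [3,6] with busy, and req at every k in [3,j-1].
  j=3: busy holds; no prefix to check → satisfied.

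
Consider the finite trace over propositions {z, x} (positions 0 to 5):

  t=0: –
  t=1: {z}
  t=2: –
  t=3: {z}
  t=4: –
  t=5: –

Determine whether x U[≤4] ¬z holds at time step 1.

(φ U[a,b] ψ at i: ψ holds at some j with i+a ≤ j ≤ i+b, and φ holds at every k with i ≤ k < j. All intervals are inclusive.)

False

Need some j in [1,5] with ¬z, and x at every k in [1,j-1].
  j=1: ¬z false.
  j=2: ¬z holds, but x fails at k=1 → not this j.
  j=3: ¬z false.
  j=4: ¬z holds, but x fails at k=1 → not this j.
  j=5: ¬z holds, but x fails at k=1 → not this j.
No j in the window works → until fails.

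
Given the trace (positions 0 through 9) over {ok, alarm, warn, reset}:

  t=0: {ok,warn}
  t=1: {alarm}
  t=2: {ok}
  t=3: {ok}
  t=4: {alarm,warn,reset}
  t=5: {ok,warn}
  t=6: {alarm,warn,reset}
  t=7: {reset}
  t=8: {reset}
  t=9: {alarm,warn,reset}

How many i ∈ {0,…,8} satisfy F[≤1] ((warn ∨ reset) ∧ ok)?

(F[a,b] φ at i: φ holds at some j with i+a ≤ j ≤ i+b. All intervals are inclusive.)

Evaluate at each i in [0,8]:
  i=0: ✓ (witness j=0)
  i=1: ✗ (none in [1,2])
  i=2: ✗ (none in [2,3])
  i=3: ✗ (none in [3,4])
  i=4: ✓ (witness j=5)
  i=5: ✓ (witness j=5)
  i=6: ✗ (none in [6,7])
  i=7: ✗ (none in [7,8])
  i=8: ✗ (none in [8,9])
Positions where it holds: {0, 4, 5} → 3.

3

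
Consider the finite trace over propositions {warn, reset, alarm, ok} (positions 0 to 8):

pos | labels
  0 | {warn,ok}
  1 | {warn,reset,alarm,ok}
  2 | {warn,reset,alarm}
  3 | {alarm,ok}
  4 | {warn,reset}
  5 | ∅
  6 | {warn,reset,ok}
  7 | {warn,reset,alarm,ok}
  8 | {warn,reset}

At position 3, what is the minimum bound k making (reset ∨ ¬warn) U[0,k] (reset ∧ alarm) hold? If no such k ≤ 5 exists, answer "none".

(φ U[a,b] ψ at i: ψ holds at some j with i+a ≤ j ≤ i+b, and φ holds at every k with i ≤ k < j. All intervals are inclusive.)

4

Need earliest j ≥ 3 with (reset ∧ alarm), and (reset ∨ ¬warn) at every k in [3,j-1].
  j=3: rhs fails.
  j=4: rhs fails.
  j=5: rhs fails.
  j=6: rhs fails.
  j=7: rhs holds; lhs holds on [3,6]. k = 4.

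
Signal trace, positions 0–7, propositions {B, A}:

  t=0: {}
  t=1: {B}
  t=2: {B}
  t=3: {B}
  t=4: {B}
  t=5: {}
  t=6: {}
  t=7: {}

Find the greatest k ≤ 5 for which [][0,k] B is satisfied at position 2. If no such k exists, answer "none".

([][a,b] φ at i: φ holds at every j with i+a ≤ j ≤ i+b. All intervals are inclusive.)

2

B must hold from j=2 onward; find where it first fails.
  j=2: holds
  j=3: holds
  j=4: holds
  j=5: fails
Holds on [2,4], so largest k = 2.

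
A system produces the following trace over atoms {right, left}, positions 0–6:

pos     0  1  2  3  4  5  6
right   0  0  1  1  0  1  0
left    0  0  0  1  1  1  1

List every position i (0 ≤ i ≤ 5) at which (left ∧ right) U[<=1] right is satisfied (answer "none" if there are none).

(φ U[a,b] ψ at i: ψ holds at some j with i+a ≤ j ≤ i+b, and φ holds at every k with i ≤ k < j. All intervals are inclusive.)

Evaluate at each i in [0,5]:
  i=0: ✗ (no rhs in [0,1])
  i=1: ✗ (lhs fails at k=1 before rhs at j=2)
  i=2: ✓ (rhs at j=2)
  i=3: ✓ (rhs at j=3)
  i=4: ✗ (lhs fails at k=4 before rhs at j=5)
  i=5: ✓ (rhs at j=5)

2, 3, 5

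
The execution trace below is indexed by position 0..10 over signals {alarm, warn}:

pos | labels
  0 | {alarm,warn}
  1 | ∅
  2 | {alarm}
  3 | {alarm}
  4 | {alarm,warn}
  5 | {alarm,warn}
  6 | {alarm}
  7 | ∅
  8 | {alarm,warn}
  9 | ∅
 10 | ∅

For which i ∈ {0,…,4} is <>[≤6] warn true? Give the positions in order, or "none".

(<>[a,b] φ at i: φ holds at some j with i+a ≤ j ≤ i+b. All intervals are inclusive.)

Evaluate at each i in [0,4]:
  i=0: ✓ (witness j=0)
  i=1: ✓ (witness j=4)
  i=2: ✓ (witness j=4)
  i=3: ✓ (witness j=4)
  i=4: ✓ (witness j=4)

0, 1, 2, 3, 4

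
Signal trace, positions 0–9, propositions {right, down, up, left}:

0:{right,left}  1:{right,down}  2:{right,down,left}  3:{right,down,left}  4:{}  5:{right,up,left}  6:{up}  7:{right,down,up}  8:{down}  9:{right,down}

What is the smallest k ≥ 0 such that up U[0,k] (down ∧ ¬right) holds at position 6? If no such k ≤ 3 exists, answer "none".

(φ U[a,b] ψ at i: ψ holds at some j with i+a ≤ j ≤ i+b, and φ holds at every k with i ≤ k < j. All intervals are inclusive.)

2

Need earliest j ≥ 6 with (down ∧ ¬right), and up at every k in [6,j-1].
  j=6: rhs fails.
  j=7: rhs fails.
  j=8: rhs holds; lhs holds on [6,7]. k = 2.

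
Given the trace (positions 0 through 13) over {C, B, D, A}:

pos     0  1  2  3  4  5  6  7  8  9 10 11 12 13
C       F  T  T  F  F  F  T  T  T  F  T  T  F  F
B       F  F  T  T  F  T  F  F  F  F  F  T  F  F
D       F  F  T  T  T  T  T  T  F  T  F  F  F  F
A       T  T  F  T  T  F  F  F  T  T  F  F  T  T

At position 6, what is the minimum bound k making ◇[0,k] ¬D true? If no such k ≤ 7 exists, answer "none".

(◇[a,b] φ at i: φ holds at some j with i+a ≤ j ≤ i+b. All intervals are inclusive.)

2

Scan j = 6,7,… for ¬D:
  j=6: fails
  j=7: fails
  j=8: holds
First hit at j=8, so smallest k = 8-6 = 2.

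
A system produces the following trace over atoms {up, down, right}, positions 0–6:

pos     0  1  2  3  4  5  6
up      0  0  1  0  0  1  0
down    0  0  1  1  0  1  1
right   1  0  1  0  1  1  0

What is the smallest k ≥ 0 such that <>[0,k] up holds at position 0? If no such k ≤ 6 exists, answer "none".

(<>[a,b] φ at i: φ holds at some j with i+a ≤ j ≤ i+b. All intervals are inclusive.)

2

Scan j = 0,1,… for up:
  j=0: fails
  j=1: fails
  j=2: holds
First hit at j=2, so smallest k = 2-0 = 2.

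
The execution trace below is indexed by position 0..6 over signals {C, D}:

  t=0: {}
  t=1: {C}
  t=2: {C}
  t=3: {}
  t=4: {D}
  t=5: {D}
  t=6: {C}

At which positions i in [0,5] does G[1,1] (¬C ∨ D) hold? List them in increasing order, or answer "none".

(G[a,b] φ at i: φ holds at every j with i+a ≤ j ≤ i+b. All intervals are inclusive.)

Evaluate at each i in [0,5]:
  i=0: ✗ (fails at j=1)
  i=1: ✗ (fails at j=2)
  i=2: ✓ (all of [3,3])
  i=3: ✓ (all of [4,4])
  i=4: ✓ (all of [5,5])
  i=5: ✗ (fails at j=6)

2, 3, 4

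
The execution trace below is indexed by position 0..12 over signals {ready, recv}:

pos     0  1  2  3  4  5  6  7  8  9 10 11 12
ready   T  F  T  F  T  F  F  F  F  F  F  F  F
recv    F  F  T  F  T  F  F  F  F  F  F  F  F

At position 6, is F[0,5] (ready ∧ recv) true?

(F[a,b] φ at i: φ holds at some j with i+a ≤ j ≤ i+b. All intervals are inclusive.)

Does not hold

Check (ready ∧ recv) at each j in [6,11]:
  j=6: false
  j=7: false
  j=8: false
  j=9: false
  j=10: false
  j=11: false
No position in the window satisfies it → formula fails.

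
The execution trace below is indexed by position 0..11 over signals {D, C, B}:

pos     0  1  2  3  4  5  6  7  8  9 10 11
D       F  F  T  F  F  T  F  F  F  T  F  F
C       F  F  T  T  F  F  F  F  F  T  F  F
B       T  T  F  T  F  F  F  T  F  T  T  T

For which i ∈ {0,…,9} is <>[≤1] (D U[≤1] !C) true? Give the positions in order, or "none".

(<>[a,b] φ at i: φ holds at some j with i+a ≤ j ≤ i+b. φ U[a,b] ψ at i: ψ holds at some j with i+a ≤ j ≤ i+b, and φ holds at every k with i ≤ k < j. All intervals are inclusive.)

Evaluate at each i in [0,9]:
  i=0: ✓ (witness j=0)
  i=1: ✓ (witness j=1)
  i=2: ✗ (none in [2,3])
  i=3: ✓ (witness j=4)
  i=4: ✓ (witness j=4)
  i=5: ✓ (witness j=5)
  i=6: ✓ (witness j=6)
  i=7: ✓ (witness j=7)
  i=8: ✓ (witness j=8)
  i=9: ✓ (witness j=9)

0, 1, 3, 4, 5, 6, 7, 8, 9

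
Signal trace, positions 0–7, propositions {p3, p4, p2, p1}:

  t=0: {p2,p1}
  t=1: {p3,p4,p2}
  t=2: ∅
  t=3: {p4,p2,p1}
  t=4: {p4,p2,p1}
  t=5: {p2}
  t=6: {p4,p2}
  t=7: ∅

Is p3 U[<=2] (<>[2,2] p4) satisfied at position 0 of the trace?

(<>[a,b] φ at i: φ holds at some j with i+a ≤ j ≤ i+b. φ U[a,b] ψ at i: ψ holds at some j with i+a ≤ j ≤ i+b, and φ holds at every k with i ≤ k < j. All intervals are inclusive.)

Need some j in [0,2] with <>[2,2] p4, and p3 at every k in [0,j-1].
  j=0: <>[2,2] p4 — fails (none in [2,2]).
  j=1: <>[2,2] p4 holds, but p3 fails at k=0 → not this j.
  j=2: <>[2,2] p4 holds, but p3 fails at k=0 → not this j.
No j in the window works → until fails.

Does not hold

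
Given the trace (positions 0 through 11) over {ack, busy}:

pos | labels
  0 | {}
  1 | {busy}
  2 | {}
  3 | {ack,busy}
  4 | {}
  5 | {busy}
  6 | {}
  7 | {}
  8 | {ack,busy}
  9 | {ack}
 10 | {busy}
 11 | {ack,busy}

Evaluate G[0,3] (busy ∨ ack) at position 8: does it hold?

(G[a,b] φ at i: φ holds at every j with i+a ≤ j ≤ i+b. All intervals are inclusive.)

Check (busy ∨ ack) at every j in [8,11]:
  j=8: true
  j=9: true
  j=10: true
  j=11: true
All positions satisfy it → formula holds.

Yes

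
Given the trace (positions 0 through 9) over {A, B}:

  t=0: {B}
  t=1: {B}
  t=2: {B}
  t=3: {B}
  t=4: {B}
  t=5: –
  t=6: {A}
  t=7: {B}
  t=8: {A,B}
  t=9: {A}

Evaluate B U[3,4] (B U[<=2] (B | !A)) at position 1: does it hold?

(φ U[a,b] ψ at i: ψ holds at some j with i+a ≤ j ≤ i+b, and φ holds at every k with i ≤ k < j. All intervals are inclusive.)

Holds

Need some j in [4,5] with (B U[<=2] (B | !A)), and B at every k in [1,j-1].
  j=4: (B U[<=2] (B | !A)) holds; B holds at every k in [1,3] → satisfied.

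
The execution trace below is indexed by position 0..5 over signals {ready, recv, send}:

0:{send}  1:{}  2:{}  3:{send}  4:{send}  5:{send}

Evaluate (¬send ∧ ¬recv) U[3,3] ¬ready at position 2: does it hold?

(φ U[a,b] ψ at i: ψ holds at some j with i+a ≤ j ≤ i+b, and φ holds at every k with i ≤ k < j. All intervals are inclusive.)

Does not hold

Need some j in [5,5] with ¬ready, and (¬send ∧ ¬recv) at every k in [2,j-1].
  j=5: ¬ready holds, but (¬send ∧ ¬recv) fails at k=3 → not this j.
No j in the window works → until fails.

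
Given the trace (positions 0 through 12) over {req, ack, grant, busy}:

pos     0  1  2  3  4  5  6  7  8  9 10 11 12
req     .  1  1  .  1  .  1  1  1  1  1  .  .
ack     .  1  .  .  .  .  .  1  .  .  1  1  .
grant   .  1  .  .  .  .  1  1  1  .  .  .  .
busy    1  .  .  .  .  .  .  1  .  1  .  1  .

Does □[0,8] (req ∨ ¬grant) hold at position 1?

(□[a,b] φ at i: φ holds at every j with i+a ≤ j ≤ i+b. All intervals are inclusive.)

Check (req ∨ ¬grant) at every j in [1,9]:
  j=1: true
  j=2: true
  j=3: true
  j=4: true
  j=5: true
  j=6: true
  j=7: true
  j=8: true
  j=9: true
All positions satisfy it → formula holds.

True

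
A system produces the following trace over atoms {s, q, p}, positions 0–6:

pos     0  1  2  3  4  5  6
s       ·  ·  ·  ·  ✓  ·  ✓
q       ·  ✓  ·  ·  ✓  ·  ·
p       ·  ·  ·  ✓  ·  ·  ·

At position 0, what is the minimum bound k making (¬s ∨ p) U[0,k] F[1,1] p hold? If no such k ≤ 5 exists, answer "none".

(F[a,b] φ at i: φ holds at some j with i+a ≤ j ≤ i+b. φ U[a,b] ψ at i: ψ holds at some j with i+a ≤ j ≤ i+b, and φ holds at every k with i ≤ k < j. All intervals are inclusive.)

Need earliest j ≥ 0 with F[1,1] p, and (¬s ∨ p) at every k in [0,j-1].
  j=0: rhs fails.
  j=1: rhs fails.
  j=2: rhs holds; lhs holds on [0,1]. k = 2.

2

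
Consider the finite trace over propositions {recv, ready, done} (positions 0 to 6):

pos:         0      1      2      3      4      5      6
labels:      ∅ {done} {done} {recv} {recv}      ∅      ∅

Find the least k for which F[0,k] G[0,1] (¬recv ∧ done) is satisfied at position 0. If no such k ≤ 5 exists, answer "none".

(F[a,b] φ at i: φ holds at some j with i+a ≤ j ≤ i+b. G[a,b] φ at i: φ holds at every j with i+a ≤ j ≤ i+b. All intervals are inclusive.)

1

Scan j = 0,1,… for G[0,1] (¬recv ∧ done):
  j=0: fails
  j=1: holds
First hit at j=1, so smallest k = 1-0 = 1.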